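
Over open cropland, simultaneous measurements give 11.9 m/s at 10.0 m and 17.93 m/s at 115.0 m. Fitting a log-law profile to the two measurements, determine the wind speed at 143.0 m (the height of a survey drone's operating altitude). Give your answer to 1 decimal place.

Log law: V ∝ ln(z/z₀). From the pair, with r = V₁/V₂ = 0.66369,
ln z₀ = (ln z₁ − r·ln z₂)/(1 − r) = (2.3026 − 0.66369×4.7449)/0.33631 = -2.5173 → z₀ = 0.08068 m
V₃ = V₁ · ln(z₃/z₀)/ln(z₁/z₀) = 11.9 × 7.4801/4.8199 = 18.4680 m/s

18.5 m/s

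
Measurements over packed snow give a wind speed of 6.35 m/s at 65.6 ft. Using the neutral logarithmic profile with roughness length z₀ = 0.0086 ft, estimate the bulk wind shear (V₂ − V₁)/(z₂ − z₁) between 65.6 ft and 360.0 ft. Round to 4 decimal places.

0.0041 m/s/ft

Log law: V₂ = V₁ · ln(z₂/z₀)/ln(z₁/z₀) = 6.35 × 10.6421/8.9396 = 7.5593 m/s
ΔV/Δz = (7.5593 − 6.35)/(360.0 − 65.6) = 1.2093/294.4000 = 0.00411 m/s/ft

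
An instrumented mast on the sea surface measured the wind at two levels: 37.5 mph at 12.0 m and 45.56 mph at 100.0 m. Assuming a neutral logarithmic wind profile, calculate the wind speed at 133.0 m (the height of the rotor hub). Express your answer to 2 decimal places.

46.64 mph

Log law: V ∝ ln(z/z₀). From the pair, with r = V₁/V₂ = 0.82309,
ln z₀ = (ln z₁ − r·ln z₂)/(1 − r) = (2.4849 − 0.82309×4.6052)/0.17691 = -7.3798 → z₀ = 0.0006237 m
V₃ = V₁ · ln(z₃/z₀)/ln(z₁/z₀) = 37.5 × 12.2702/9.8647 = 46.6441 mph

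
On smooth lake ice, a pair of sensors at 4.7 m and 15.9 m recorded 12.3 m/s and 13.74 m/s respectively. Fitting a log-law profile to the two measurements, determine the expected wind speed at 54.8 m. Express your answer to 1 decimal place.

Log law: V ∝ ln(z/z₀). From the pair, with r = V₁/V₂ = 0.89520,
ln z₀ = (ln z₁ − r·ln z₂)/(1 − r) = (1.5476 − 0.89520×2.7663)/0.10480 = -8.8627 → z₀ = 0.0001416 m
V₃ = V₁ · ln(z₃/z₀)/ln(z₁/z₀) = 12.3 × 12.8663/10.4102 = 15.2020 m/s

15.2 m/s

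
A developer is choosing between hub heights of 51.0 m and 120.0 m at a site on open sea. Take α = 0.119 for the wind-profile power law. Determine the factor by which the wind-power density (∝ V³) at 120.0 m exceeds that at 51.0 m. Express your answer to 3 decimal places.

Speed ratio: V_B/V_A = (z_B/z_A)^α = (120.0/51.0)^0.119 = (2.3529)^0.119 = 1.10719
Power-density ratio: P_B/P_A = (V_B/V_A)³ = (1.10719)³ = 1.35727

1.357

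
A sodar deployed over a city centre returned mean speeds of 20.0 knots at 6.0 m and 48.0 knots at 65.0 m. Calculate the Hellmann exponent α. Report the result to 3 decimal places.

α ≈ 0.367

Power law: V₂/V₁ = (z₂/z₁)^α ⇒ α = ln(V₂/V₁) / ln(z₂/z₁)
α = ln(48.0/20.0) / ln(65.0/6.0) = ln(2.4000) / ln(10.8333)
  = 0.87547 / 2.38263 = 0.36744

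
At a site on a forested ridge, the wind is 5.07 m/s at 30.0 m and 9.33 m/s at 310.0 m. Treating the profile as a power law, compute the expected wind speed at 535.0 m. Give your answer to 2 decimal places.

10.76 m/s

First find α: α = ln(V₂/V₁)/ln(z₂/z₁) = ln(9.33/5.07)/ln(310.0/30.0) = 0.60989/2.33537 = 0.2612
Extrapolate from 310.0 m to 535.0 m: V₃ = 9.33 × (535.0/310.0)^0.2612 = 9.33 × 1.1532 = 10.7590 m/s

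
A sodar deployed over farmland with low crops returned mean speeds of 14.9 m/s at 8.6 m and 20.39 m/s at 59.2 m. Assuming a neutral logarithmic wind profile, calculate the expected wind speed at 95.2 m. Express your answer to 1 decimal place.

Log law: V ∝ ln(z/z₀). From the pair, with r = V₁/V₂ = 0.73075,
ln z₀ = (ln z₁ − r·ln z₂)/(1 − r) = (2.1518 − 0.73075×4.0809)/0.26925 = -3.0840 → z₀ = 0.04577 m
V₃ = V₁ · ln(z₃/z₀)/ln(z₁/z₀) = 14.9 × 7.6400/5.2358 = 21.7419 m/s

21.7 m/s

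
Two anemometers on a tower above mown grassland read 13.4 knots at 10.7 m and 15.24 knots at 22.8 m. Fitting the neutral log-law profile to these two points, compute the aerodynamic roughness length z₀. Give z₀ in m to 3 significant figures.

Log law: V(z) ∝ ln(z/z₀). With r = V₁/V₂ = 13.4/15.24 = 0.87927,
r · ln(z₂/z₀) = ln(z₁/z₀) ⇒ ln z₀ = (ln z₁ − r·ln z₂)/(1 − r)
ln z₀ = (2.37024 − 0.87927×3.12676) / 0.12073 = -3.1392
z₀ = exp(-3.1392) = 0.04332 m

z₀ ≈ 0.0433 m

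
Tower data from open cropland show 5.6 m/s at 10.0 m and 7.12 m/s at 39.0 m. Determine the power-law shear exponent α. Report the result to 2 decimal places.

Power law: V₂/V₁ = (z₂/z₁)^α ⇒ α = ln(V₂/V₁) / ln(z₂/z₁)
α = ln(7.12/5.6) / ln(39.0/10.0) = ln(1.2714) / ln(3.9000)
  = 0.24014 / 1.36098 = 0.17645

α ≈ 0.18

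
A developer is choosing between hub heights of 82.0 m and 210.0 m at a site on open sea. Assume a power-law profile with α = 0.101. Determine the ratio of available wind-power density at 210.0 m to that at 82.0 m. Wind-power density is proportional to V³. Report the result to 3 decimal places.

1.330

Speed ratio: V_B/V_A = (z_B/z_A)^α = (210.0/82.0)^0.101 = (2.5610)^0.101 = 1.09964
Power-density ratio: P_B/P_A = (V_B/V_A)³ = (1.09964)³ = 1.32968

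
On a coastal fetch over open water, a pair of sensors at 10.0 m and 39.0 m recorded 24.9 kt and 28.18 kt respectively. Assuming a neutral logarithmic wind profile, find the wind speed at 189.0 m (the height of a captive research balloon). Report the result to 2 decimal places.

31.98 kt

Log law: V ∝ ln(z/z₀). From the pair, with r = V₁/V₂ = 0.88361,
ln z₀ = (ln z₁ − r·ln z₂)/(1 − r) = (2.3026 − 0.88361×3.6636)/0.11639 = -8.0292 → z₀ = 0.0003258 m
V₃ = V₁ · ln(z₃/z₀)/ln(z₁/z₀) = 24.9 × 13.2710/10.3318 = 31.9835 kt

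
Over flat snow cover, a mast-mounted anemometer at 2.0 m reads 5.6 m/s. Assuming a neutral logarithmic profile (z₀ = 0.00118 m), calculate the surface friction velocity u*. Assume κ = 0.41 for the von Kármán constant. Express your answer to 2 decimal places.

u* ≈ 0.31 m/s

Log law: V(z) = (u*/κ) · ln(z/z₀) ⇒ u* = κ · V / ln(z/z₀)
u* = 0.41 × 5.6 / ln(2.0/0.00118) = 0.41 × 5.6 / 7.4354
   = 2.2960 / 7.4354 = 0.3088 m/s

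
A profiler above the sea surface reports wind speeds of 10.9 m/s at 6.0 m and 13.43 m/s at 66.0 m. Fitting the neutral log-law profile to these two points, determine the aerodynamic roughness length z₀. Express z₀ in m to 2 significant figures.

Log law: V(z) ∝ ln(z/z₀). With r = V₁/V₂ = 10.9/13.43 = 0.81162,
r · ln(z₂/z₀) = ln(z₁/z₀) ⇒ ln z₀ = (ln z₁ − r·ln z₂)/(1 − r)
ln z₀ = (1.79176 − 0.81162×4.18965) / 0.18838 = -8.5391
z₀ = exp(-8.5391) = 0.0001957 m

z₀ ≈ 0.00020 m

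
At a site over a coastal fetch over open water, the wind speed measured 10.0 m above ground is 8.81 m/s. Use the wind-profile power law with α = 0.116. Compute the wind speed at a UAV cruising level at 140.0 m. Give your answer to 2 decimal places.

11.97 m/s

Power-law profile: V₂ = V₁ · (z₂/z₁)^α
V₂ = 8.81 × (140.0/10.0)^0.116 = 8.81 × (14.0000)^0.116
    = 8.81 × 1.3582 = 11.9654 m/s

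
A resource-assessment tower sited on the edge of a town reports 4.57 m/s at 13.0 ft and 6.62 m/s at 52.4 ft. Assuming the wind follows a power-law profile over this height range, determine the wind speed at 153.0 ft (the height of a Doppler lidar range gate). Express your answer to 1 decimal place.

First find α: α = ln(V₂/V₁)/ln(z₂/z₁) = ln(6.62/4.57)/ln(52.4/13.0) = 0.37058/1.39396 = 0.2658
Extrapolate from 52.4 ft to 153.0 ft: V₃ = 6.62 × (153.0/52.4)^0.2658 = 6.62 × 1.3296 = 8.8018 m/s

8.8 m/s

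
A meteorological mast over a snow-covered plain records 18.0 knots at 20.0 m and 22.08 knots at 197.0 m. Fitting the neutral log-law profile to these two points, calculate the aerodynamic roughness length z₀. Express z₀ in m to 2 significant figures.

Log law: V(z) ∝ ln(z/z₀). With r = V₁/V₂ = 18.0/22.08 = 0.81522,
r · ln(z₂/z₀) = ln(z₁/z₀) ⇒ ln z₀ = (ln z₁ − r·ln z₂)/(1 − r)
ln z₀ = (2.99573 − 0.81522×5.28320) / 0.18478 = -7.0961
z₀ = exp(-7.0961) = 0.0008284 m

z₀ ≈ 0.00083 m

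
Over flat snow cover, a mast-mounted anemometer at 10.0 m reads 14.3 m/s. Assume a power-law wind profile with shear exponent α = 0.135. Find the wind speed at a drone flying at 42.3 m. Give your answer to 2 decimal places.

17.37 m/s

Power-law profile: V₂ = V₁ · (z₂/z₁)^α
V₂ = 14.3 × (42.3/10.0)^0.135 = 14.3 × (4.2300)^0.135
    = 14.3 × 1.2149 = 17.3737 m/s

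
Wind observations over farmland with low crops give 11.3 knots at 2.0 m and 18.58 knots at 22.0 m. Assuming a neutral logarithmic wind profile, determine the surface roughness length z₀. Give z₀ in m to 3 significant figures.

Log law: V(z) ∝ ln(z/z₀). With r = V₁/V₂ = 11.3/18.58 = 0.60818,
r · ln(z₂/z₀) = ln(z₁/z₀) ⇒ ln z₀ = (ln z₁ − r·ln z₂)/(1 − r)
ln z₀ = (0.69315 − 0.60818×3.09104) / 0.39182 = -3.0289
z₀ = exp(-3.0289) = 0.04837 m

z₀ ≈ 0.0484 m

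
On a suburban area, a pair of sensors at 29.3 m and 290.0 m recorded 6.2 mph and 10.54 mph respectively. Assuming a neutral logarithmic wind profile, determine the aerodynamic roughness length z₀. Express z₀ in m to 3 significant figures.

Log law: V(z) ∝ ln(z/z₀). With r = V₁/V₂ = 6.2/10.54 = 0.58824,
r · ln(z₂/z₀) = ln(z₁/z₀) ⇒ ln z₀ = (ln z₁ − r·ln z₂)/(1 − r)
ln z₀ = (3.37759 − 0.58824×5.66988) / 0.41176 = 0.1029
z₀ = exp(0.1029) = 1.108 m

z₀ ≈ 1.11 m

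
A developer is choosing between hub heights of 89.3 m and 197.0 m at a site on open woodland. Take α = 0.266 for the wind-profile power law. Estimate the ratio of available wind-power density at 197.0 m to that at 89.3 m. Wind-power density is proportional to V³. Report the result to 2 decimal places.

1.88

Speed ratio: V_B/V_A = (z_B/z_A)^α = (197.0/89.3)^0.266 = (2.2060)^0.266 = 1.23425
Power-density ratio: P_B/P_A = (V_B/V_A)³ = (1.23425)³ = 1.88020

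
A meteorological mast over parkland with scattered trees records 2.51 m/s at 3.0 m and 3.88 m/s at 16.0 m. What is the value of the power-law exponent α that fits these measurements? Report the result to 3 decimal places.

α ≈ 0.260

Power law: V₂/V₁ = (z₂/z₁)^α ⇒ α = ln(V₂/V₁) / ln(z₂/z₁)
α = ln(3.88/2.51) / ln(16.0/3.0) = ln(1.5458) / ln(5.3333)
  = 0.43555 / 1.67398 = 0.26019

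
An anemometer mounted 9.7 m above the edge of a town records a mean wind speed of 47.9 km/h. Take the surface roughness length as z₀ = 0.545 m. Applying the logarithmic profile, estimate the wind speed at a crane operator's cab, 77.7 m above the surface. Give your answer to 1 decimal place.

82.5 km/h

Log law: V(z) ∝ ln(z/z₀), so V₂/V₁ = ln(z₂/z₀) / ln(z₁/z₀).
ln(77.7/0.545) = 4.9598, ln(9.7/0.545) = 2.8791
V₂ = 47.9 × 4.9598/2.8791 = 47.9 × 1.7227 = 82.5174 km/h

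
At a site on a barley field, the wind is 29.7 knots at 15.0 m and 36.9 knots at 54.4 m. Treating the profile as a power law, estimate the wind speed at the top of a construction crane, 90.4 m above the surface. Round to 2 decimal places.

40.20 knots

First find α: α = ln(V₂/V₁)/ln(z₂/z₁) = ln(36.9/29.7)/ln(54.4/15.0) = 0.21706/1.28831 = 0.1685
Extrapolate from 54.4 m to 90.4 m: V₃ = 36.9 × (90.4/54.4)^0.1685 = 36.9 × 1.0893 = 40.1966 knots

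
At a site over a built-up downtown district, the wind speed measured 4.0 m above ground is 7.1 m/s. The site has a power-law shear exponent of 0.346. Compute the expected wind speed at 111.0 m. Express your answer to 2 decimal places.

22.42 m/s

Power-law profile: V₂ = V₁ · (z₂/z₁)^α
V₂ = 7.1 × (111.0/4.0)^0.346 = 7.1 × (27.7500)^0.346
    = 7.1 × 3.1577 = 22.4196 m/s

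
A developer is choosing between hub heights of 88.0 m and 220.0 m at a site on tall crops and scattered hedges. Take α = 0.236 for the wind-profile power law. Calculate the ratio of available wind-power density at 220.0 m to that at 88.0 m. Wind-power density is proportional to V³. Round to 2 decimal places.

Speed ratio: V_B/V_A = (z_B/z_A)^α = (220.0/88.0)^0.236 = (2.5000)^0.236 = 1.24141
Power-density ratio: P_B/P_A = (V_B/V_A)³ = (1.24141)³ = 1.91312

1.91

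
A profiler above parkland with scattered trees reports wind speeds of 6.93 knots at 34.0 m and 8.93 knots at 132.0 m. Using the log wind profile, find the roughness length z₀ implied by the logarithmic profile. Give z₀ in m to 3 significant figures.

Log law: V(z) ∝ ln(z/z₀). With r = V₁/V₂ = 6.93/8.93 = 0.77604,
r · ln(z₂/z₀) = ln(z₁/z₀) ⇒ ln z₀ = (ln z₁ − r·ln z₂)/(1 − r)
ln z₀ = (3.52636 − 0.77604×4.88280) / 0.22396 = -1.1737
z₀ = exp(-1.1737) = 0.3092 m

z₀ ≈ 0.309 m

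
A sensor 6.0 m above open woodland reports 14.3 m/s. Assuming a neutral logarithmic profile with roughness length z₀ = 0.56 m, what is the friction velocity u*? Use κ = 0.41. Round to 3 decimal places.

u* ≈ 2.472 m/s

Log law: V(z) = (u*/κ) · ln(z/z₀) ⇒ u* = κ · V / ln(z/z₀)
u* = 0.41 × 14.3 / ln(6.0/0.56) = 0.41 × 14.3 / 2.3716
   = 5.8630 / 2.3716 = 2.4722 m/s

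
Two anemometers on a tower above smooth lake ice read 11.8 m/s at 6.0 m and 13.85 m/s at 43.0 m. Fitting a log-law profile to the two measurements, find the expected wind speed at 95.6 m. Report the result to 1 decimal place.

14.7 m/s

Log law: V ∝ ln(z/z₀). From the pair, with r = V₁/V₂ = 0.85199,
ln z₀ = (ln z₁ − r·ln z₂)/(1 − r) = (1.7918 − 0.85199×3.7612)/0.14801 = -9.5445 → z₀ = 0.00007159 m
V₃ = V₁ · ln(z₃/z₀)/ln(z₁/z₀) = 11.8 × 14.1047/11.3363 = 14.6817 m/s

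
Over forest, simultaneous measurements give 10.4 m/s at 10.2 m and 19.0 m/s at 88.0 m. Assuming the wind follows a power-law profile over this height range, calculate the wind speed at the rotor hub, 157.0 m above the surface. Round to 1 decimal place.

22.3 m/s

First find α: α = ln(V₂/V₁)/ln(z₂/z₁) = ln(19.0/10.4)/ln(88.0/10.2) = 0.60263/2.15495 = 0.2797
Extrapolate from 88.0 m to 157.0 m: V₃ = 19.0 × (157.0/88.0)^0.2797 = 19.0 × 1.1757 = 22.3389 m/s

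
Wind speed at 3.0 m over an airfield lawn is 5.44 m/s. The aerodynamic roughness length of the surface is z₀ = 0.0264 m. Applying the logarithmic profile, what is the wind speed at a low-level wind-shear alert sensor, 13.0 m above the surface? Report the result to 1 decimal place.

Log law: V(z) ∝ ln(z/z₀), so V₂/V₁ = ln(z₂/z₀) / ln(z₁/z₀).
ln(13.0/0.0264) = 6.1993, ln(3.0/0.0264) = 4.7330
V₂ = 5.44 × 6.1993/4.7330 = 5.44 × 1.3098 = 7.1254 m/s

7.1 m/s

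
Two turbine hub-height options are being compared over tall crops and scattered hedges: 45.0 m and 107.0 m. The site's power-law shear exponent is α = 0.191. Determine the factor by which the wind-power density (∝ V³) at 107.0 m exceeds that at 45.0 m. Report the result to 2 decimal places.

Speed ratio: V_B/V_A = (z_B/z_A)^α = (107.0/45.0)^0.191 = (2.3778)^0.191 = 1.17991
Power-density ratio: P_B/P_A = (V_B/V_A)³ = (1.17991)³ = 1.64265

1.64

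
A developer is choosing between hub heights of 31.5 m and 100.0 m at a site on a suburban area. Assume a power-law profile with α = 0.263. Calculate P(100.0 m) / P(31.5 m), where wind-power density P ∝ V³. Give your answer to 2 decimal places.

2.49

Speed ratio: V_B/V_A = (z_B/z_A)^α = (100.0/31.5)^0.263 = (3.1746)^0.263 = 1.35502
Power-density ratio: P_B/P_A = (V_B/V_A)³ = (1.35502)³ = 2.48790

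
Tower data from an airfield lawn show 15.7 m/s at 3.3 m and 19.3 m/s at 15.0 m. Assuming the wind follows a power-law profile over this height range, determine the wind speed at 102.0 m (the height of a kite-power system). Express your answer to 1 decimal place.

First find α: α = ln(V₂/V₁)/ln(z₂/z₁) = ln(19.3/15.7)/ln(15.0/3.3) = 0.20644/1.51413 = 0.1363
Extrapolate from 15.0 m to 102.0 m: V₃ = 19.3 × (102.0/15.0)^0.1363 = 19.3 × 1.2987 = 25.0649 m/s

25.1 m/s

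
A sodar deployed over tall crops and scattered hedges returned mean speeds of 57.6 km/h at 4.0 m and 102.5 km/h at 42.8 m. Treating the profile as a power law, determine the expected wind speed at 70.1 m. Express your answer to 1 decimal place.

115.6 km/h

First find α: α = ln(V₂/V₁)/ln(z₂/z₁) = ln(102.5/57.6)/ln(42.8/4.0) = 0.57634/2.37024 = 0.2432
Extrapolate from 42.8 m to 70.1 m: V₃ = 102.5 × (70.1/42.8)^0.2432 = 102.5 × 1.1275 = 115.5649 km/h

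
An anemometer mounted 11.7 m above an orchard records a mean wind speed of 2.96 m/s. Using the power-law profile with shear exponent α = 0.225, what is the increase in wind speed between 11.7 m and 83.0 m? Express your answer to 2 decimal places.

Power law: V₂ = V₁ · (z₂/z₁)^α = 2.96 × (7.0940)^0.225 = 4.5998 m/s
ΔV = 4.5998 − 2.96 = 1.6398 m/s

1.64 m/s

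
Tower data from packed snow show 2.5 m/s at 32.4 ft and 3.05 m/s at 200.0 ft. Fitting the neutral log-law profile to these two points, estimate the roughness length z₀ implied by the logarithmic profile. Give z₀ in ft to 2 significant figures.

Log law: V(z) ∝ ln(z/z₀). With r = V₁/V₂ = 2.5/3.05 = 0.81967,
r · ln(z₂/z₀) = ln(z₁/z₀) ⇒ ln z₀ = (ln z₁ − r·ln z₂)/(1 − r)
ln z₀ = (3.47816 − 0.81967×5.29832) / 0.18033 = -4.7953
z₀ = exp(-4.7953) = 0.008269 ft

z₀ ≈ 0.0083 ft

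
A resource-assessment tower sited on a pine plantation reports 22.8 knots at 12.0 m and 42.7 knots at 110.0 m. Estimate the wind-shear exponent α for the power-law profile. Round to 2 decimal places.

Power law: V₂/V₁ = (z₂/z₁)^α ⇒ α = ln(V₂/V₁) / ln(z₂/z₁)
α = ln(42.7/22.8) / ln(110.0/12.0) = ln(1.8728) / ln(9.1667)
  = 0.62744 / 2.21557 = 0.28319

α ≈ 0.28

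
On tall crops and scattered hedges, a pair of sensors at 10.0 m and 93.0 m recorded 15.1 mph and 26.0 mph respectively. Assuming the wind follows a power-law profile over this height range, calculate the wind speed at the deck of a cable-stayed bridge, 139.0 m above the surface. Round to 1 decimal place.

First find α: α = ln(V₂/V₁)/ln(z₂/z₁) = ln(26.0/15.1)/ln(93.0/10.0) = 0.54340/2.23001 = 0.2437
Extrapolate from 93.0 m to 139.0 m: V₃ = 26.0 × (139.0/93.0)^0.2437 = 26.0 × 1.1029 = 28.6749 mph

28.7 mph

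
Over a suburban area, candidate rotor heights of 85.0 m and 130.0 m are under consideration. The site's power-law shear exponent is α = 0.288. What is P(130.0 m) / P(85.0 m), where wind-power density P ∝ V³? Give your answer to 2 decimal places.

1.44

Speed ratio: V_B/V_A = (z_B/z_A)^α = (130.0/85.0)^0.288 = (1.5294)^0.288 = 1.13017
Power-density ratio: P_B/P_A = (V_B/V_A)³ = (1.13017)³ = 1.44354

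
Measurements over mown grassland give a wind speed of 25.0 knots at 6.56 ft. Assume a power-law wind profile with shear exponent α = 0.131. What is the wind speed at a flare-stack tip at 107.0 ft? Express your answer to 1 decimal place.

Power-law profile: V₂ = V₁ · (z₂/z₁)^α
V₂ = 25.0 × (107.0/6.56)^0.131 = 25.0 × (16.3110)^0.131
    = 25.0 × 1.4416 = 36.0392 knots

36.0 knots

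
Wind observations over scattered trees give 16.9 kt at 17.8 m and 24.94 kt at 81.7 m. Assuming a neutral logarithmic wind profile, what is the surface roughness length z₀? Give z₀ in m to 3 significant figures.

z₀ ≈ 0.723 m

Log law: V(z) ∝ ln(z/z₀). With r = V₁/V₂ = 16.9/24.94 = 0.67763,
r · ln(z₂/z₀) = ln(z₁/z₀) ⇒ ln z₀ = (ln z₁ − r·ln z₂)/(1 − r)
ln z₀ = (2.87920 − 0.67763×4.40305) / 0.32237 = -0.3239
z₀ = exp(-0.3239) = 0.7233 m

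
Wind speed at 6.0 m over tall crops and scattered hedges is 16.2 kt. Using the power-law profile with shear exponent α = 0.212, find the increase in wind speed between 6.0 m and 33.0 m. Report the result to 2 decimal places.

Power law: V₂ = V₁ · (z₂/z₁)^α = 16.2 × (5.5000)^0.212 = 23.2526 kt
ΔV = 23.2526 − 16.2 = 7.0526 kt

7.05 kt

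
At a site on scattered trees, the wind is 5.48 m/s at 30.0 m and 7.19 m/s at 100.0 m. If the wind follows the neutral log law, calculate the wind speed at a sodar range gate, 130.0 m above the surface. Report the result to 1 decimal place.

7.6 m/s

Log law: V ∝ ln(z/z₀). From the pair, with r = V₁/V₂ = 0.76217,
ln z₀ = (ln z₁ − r·ln z₂)/(1 − r) = (3.4012 − 0.76217×4.6052)/0.23783 = -0.4571 → z₀ = 0.6331 m
V₃ = V₁ · ln(z₃/z₀)/ln(z₁/z₀) = 5.48 × 5.3247/3.8583 = 7.5626 m/s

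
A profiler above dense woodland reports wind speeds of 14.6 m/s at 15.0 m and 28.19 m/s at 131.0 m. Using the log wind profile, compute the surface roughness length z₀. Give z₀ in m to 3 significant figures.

z₀ ≈ 1.46 m

Log law: V(z) ∝ ln(z/z₀). With r = V₁/V₂ = 14.6/28.19 = 0.51791,
r · ln(z₂/z₀) = ln(z₁/z₀) ⇒ ln z₀ = (ln z₁ − r·ln z₂)/(1 − r)
ln z₀ = (2.70805 − 0.51791×4.87520) / 0.48209 = 0.3798
z₀ = exp(0.3798) = 1.462 m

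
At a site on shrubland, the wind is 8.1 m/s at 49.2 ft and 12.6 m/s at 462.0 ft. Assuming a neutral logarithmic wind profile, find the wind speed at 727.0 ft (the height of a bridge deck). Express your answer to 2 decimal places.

13.51 m/s

Log law: V ∝ ln(z/z₀). From the pair, with r = V₁/V₂ = 0.64286,
ln z₀ = (ln z₁ − r·ln z₂)/(1 − r) = (3.8959 − 0.64286×6.1356)/0.35714 = -0.1355 → z₀ = 0.8733 ft
V₃ = V₁ · ln(z₃/z₀)/ln(z₁/z₀) = 8.1 × 6.7244/4.0314 = 13.5109 m/s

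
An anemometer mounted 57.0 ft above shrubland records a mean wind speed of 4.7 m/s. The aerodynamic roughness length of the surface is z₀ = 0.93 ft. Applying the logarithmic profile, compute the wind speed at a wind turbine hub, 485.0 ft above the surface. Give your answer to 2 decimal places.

7.15 m/s

Log law: V(z) ∝ ln(z/z₀), so V₂/V₁ = ln(z₂/z₀) / ln(z₁/z₀).
ln(485.0/0.93) = 6.2567, ln(57.0/0.93) = 4.1156
V₂ = 4.7 × 6.2567/4.1156 = 4.7 × 1.5202 = 7.1451 m/s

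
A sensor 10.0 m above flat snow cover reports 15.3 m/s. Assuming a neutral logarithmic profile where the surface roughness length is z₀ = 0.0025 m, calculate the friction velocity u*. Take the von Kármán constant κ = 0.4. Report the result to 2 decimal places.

Log law: V(z) = (u*/κ) · ln(z/z₀) ⇒ u* = κ · V / ln(z/z₀)
u* = 0.4 × 15.3 / ln(10.0/0.0025) = 0.4 × 15.3 / 8.2940
   = 6.1200 / 8.2940 = 0.7379 m/s

u* ≈ 0.74 m/s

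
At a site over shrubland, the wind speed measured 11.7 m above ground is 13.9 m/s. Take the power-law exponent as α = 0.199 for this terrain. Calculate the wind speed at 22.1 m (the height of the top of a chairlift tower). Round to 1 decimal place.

Power-law profile: V₂ = V₁ · (z₂/z₁)^α
V₂ = 13.9 × (22.1/11.7)^0.199 = 13.9 × (1.8889)^0.199
    = 13.9 × 1.1349 = 15.7754 m/s

15.8 m/s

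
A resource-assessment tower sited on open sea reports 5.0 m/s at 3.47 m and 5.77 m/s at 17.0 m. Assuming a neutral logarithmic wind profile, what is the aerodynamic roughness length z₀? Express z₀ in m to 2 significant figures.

Log law: V(z) ∝ ln(z/z₀). With r = V₁/V₂ = 5.0/5.77 = 0.86655,
r · ln(z₂/z₀) = ln(z₁/z₀) ⇒ ln z₀ = (ln z₁ − r·ln z₂)/(1 − r)
ln z₀ = (1.24415 − 0.86655×2.83321) / 0.13345 = -9.0744
z₀ = exp(-9.0744) = 0.0001146 m

z₀ ≈ 0.00011 m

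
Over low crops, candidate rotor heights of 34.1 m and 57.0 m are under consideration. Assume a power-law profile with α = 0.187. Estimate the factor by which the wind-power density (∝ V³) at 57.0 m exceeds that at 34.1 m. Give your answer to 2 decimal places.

1.33

Speed ratio: V_B/V_A = (z_B/z_A)^α = (57.0/34.1)^0.187 = (1.6716)^0.187 = 1.10084
Power-density ratio: P_B/P_A = (V_B/V_A)³ = (1.10084)³ = 1.33405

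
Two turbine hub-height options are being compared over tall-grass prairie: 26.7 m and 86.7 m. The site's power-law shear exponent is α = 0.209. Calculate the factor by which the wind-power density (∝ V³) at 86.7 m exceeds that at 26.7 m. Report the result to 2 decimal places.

Speed ratio: V_B/V_A = (z_B/z_A)^α = (86.7/26.7)^0.209 = (3.2472)^0.209 = 1.27910
Power-density ratio: P_B/P_A = (V_B/V_A)³ = (1.27910)³ = 2.09274

2.09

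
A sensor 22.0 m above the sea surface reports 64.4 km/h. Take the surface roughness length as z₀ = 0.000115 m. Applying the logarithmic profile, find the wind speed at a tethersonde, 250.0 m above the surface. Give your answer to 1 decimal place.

Log law: V(z) ∝ ln(z/z₀), so V₂/V₁ = ln(z₂/z₀) / ln(z₁/z₀).
ln(250.0/0.000115) = 14.5920, ln(22.0/0.000115) = 12.1616
V₂ = 64.4 × 14.5920/12.1616 = 64.4 × 1.1998 = 77.2699 km/h

77.3 km/h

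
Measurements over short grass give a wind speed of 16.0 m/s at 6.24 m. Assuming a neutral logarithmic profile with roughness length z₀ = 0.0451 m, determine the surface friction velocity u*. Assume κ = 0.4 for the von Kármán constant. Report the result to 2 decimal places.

u* ≈ 1.30 m/s

Log law: V(z) = (u*/κ) · ln(z/z₀) ⇒ u* = κ · V / ln(z/z₀)
u* = 0.4 × 16.0 / ln(6.24/0.0451) = 0.4 × 16.0 / 4.9299
   = 6.4000 / 4.9299 = 1.2982 m/s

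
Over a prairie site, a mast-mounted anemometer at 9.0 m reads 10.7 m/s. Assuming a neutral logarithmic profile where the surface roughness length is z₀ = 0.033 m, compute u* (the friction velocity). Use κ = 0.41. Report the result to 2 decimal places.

Log law: V(z) = (u*/κ) · ln(z/z₀) ⇒ u* = κ · V / ln(z/z₀)
u* = 0.41 × 10.7 / ln(9.0/0.033) = 0.41 × 10.7 / 5.6085
   = 4.3870 / 5.6085 = 0.7822 m/s

u* ≈ 0.78 m/s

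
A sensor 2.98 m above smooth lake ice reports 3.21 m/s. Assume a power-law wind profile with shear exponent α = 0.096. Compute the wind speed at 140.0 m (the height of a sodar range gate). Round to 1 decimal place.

4.6 m/s

Power-law profile: V₂ = V₁ · (z₂/z₁)^α
V₂ = 3.21 × (140.0/2.98)^0.096 = 3.21 × (46.9799)^0.096
    = 3.21 × 1.4471 = 4.6452 m/s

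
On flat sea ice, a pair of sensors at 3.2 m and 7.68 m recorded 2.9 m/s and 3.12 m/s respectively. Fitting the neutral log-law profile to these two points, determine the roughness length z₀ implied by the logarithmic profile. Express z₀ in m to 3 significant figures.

z₀ ≈ 0.0000311 m

Log law: V(z) ∝ ln(z/z₀). With r = V₁/V₂ = 2.9/3.12 = 0.92949,
r · ln(z₂/z₀) = ln(z₁/z₀) ⇒ ln z₀ = (ln z₁ − r·ln z₂)/(1 − r)
ln z₀ = (1.16315 − 0.92949×2.03862) / 0.07051 = -10.3771
z₀ = exp(-10.3771) = 0.00003114 m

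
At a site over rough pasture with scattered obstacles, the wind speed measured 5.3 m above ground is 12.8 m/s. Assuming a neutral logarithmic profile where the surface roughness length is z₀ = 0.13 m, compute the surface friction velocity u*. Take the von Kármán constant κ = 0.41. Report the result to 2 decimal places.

Log law: V(z) = (u*/κ) · ln(z/z₀) ⇒ u* = κ · V / ln(z/z₀)
u* = 0.41 × 12.8 / ln(5.3/0.13) = 0.41 × 12.8 / 3.7079
   = 5.2480 / 3.7079 = 1.4153 m/s

u* ≈ 1.42 m/s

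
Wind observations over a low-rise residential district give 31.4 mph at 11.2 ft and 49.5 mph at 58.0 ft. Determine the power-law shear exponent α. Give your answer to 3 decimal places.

Power law: V₂/V₁ = (z₂/z₁)^α ⇒ α = ln(V₂/V₁) / ln(z₂/z₁)
α = ln(49.5/31.4) / ln(58.0/11.2) = ln(1.5764) / ln(5.1786)
  = 0.45516 / 1.64453 = 0.27678

α ≈ 0.277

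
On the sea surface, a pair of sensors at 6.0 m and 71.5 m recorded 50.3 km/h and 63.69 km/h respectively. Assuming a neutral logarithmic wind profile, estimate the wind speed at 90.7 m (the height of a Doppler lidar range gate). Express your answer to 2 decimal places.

64.98 km/h

Log law: V ∝ ln(z/z₀). From the pair, with r = V₁/V₂ = 0.78976,
ln z₀ = (ln z₁ − r·ln z₂)/(1 − r) = (1.7918 − 0.78976×4.2697)/0.21024 = -7.5167 → z₀ = 0.0005439 m
V₃ = V₁ · ln(z₃/z₀)/ln(z₁/z₀) = 50.3 × 12.0243/9.3085 = 64.9753 km/h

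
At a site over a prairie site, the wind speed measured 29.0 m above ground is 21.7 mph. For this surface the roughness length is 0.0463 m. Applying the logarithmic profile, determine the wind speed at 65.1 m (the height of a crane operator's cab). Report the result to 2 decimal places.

Log law: V(z) ∝ ln(z/z₀), so V₂/V₁ = ln(z₂/z₀) / ln(z₁/z₀).
ln(65.1/0.0463) = 7.2485, ln(29.0/0.0463) = 6.4399
V₂ = 21.7 × 7.2485/6.4399 = 21.7 × 1.1256 = 24.4248 mph

24.42 mph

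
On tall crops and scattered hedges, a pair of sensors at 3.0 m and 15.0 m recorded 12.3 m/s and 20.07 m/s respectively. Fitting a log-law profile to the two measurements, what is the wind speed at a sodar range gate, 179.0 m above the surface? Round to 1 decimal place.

Log law: V ∝ ln(z/z₀). From the pair, with r = V₁/V₂ = 0.61286,
ln z₀ = (ln z₁ − r·ln z₂)/(1 − r) = (1.0986 − 0.61286×2.7081)/0.38714 = -1.4491 → z₀ = 0.2348 m
V₃ = V₁ · ln(z₃/z₀)/ln(z₁/z₀) = 12.3 × 6.6365/2.5478 = 32.0397 m/s

32.0 m/s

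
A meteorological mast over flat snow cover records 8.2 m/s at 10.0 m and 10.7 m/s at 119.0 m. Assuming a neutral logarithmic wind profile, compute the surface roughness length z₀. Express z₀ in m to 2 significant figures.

z₀ ≈ 0.0030 m

Log law: V(z) ∝ ln(z/z₀). With r = V₁/V₂ = 8.2/10.7 = 0.76636,
r · ln(z₂/z₀) = ln(z₁/z₀) ⇒ ln z₀ = (ln z₁ − r·ln z₂)/(1 − r)
ln z₀ = (2.30259 − 0.76636×4.77912) / 0.23364 = -5.8205
z₀ = exp(-5.8205) = 0.002966 m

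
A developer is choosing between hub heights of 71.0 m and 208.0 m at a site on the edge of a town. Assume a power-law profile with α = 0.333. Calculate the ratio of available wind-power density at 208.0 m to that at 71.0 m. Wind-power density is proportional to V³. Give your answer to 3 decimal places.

Speed ratio: V_B/V_A = (z_B/z_A)^α = (208.0/71.0)^0.333 = (2.9296)^0.333 = 1.43036
Power-density ratio: P_B/P_A = (V_B/V_A)³ = (1.43036)³ = 2.92643

2.926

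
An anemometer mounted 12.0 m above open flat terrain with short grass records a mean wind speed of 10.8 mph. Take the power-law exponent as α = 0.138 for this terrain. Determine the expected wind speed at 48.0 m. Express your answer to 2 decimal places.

Power-law profile: V₂ = V₁ · (z₂/z₁)^α
V₂ = 10.8 × (48.0/12.0)^0.138 = 10.8 × (4.0000)^0.138
    = 10.8 × 1.2108 = 13.0770 mph

13.08 mph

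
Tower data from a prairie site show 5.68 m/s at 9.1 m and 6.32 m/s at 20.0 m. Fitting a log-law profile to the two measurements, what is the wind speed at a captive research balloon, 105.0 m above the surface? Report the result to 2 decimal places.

Log law: V ∝ ln(z/z₀). From the pair, with r = V₁/V₂ = 0.89873,
ln z₀ = (ln z₁ − r·ln z₂)/(1 − r) = (2.2083 − 0.89873×2.9957)/0.10127 = -4.7804 → z₀ = 0.008393 m
V₃ = V₁ · ln(z₃/z₀)/ln(z₁/z₀) = 5.68 × 9.4344/6.9887 = 7.6677 m/s

7.67 m/s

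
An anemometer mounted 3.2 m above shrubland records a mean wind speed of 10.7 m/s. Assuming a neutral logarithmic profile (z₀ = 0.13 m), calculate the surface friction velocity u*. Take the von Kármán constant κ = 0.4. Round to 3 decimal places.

u* ≈ 1.336 m/s

Log law: V(z) = (u*/κ) · ln(z/z₀) ⇒ u* = κ · V / ln(z/z₀)
u* = 0.4 × 10.7 / ln(3.2/0.13) = 0.4 × 10.7 / 3.2034
   = 4.2800 / 3.2034 = 1.3361 m/s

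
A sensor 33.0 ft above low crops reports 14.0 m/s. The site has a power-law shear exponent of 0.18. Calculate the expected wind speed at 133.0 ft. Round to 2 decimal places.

Power-law profile: V₂ = V₁ · (z₂/z₁)^α
V₂ = 14.0 × (133.0/33.0)^0.18 = 14.0 × (4.0303)^0.18
    = 14.0 × 1.2852 = 17.9924 m/s

17.99 m/s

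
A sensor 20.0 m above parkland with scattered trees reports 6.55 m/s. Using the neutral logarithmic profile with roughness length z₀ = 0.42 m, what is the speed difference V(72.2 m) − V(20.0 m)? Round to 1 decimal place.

Log law: V₂ = V₁ · ln(z₂/z₀)/ln(z₁/z₀) = 6.55 × 5.1469/3.8632 = 8.7265 m/s
ΔV = 8.7265 − 6.55 = 2.1765 m/s

2.2 m/s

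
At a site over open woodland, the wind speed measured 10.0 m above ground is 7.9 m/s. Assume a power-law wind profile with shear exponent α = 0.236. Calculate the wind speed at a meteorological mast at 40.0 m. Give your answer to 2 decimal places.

10.96 m/s

Power-law profile: V₂ = V₁ · (z₂/z₁)^α
V₂ = 7.9 × (40.0/10.0)^0.236 = 7.9 × (4.0000)^0.236
    = 7.9 × 1.3870 = 10.9575 m/s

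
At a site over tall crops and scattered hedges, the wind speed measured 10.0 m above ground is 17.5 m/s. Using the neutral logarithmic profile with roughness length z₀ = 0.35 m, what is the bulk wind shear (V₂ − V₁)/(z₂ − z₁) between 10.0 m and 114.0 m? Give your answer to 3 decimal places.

0.122 m/s/m

Log law: V₂ = V₁ · ln(z₂/z₀)/ln(z₁/z₀) = 17.5 × 5.7860/3.3524 = 30.2038 m/s
ΔV/Δz = (30.2038 − 17.5)/(114.0 − 10.0) = 12.7038/104.0000 = 0.12215 m/s/m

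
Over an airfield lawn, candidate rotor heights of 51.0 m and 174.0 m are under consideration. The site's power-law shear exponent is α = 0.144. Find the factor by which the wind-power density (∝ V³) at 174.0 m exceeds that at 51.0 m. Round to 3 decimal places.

1.699

Speed ratio: V_B/V_A = (z_B/z_A)^α = (174.0/51.0)^0.144 = (3.4118)^0.144 = 1.19330
Power-density ratio: P_B/P_A = (V_B/V_A)³ = (1.19330)³ = 1.69921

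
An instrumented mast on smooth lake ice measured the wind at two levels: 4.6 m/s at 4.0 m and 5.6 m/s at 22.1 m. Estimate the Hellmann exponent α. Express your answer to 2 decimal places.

Power law: V₂/V₁ = (z₂/z₁)^α ⇒ α = ln(V₂/V₁) / ln(z₂/z₁)
α = ln(5.6/4.6) / ln(22.1/4.0) = ln(1.2174) / ln(5.5250)
  = 0.19671 / 1.70928 = 0.11508

α ≈ 0.12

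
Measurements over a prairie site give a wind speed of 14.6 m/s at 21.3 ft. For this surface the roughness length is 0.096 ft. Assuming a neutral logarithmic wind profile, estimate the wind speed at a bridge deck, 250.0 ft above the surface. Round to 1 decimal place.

21.3 m/s

Log law: V(z) ∝ ln(z/z₀), so V₂/V₁ = ln(z₂/z₀) / ln(z₁/z₀).
ln(250.0/0.096) = 7.8649, ln(21.3/0.096) = 5.4021
V₂ = 14.6 × 7.8649/5.4021 = 14.6 × 1.4559 = 21.2560 m/s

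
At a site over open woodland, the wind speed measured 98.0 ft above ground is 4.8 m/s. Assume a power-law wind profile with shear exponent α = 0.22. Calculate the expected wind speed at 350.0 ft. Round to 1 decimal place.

Power-law profile: V₂ = V₁ · (z₂/z₁)^α
V₂ = 4.8 × (350.0/98.0)^0.22 = 4.8 × (3.5714)^0.22
    = 4.8 × 1.3232 = 6.3514 m/s

6.4 m/s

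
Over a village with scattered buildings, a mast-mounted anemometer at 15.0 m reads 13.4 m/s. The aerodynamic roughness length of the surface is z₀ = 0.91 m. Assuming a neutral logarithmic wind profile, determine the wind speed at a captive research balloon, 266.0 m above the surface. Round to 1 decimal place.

27.1 m/s

Log law: V(z) ∝ ln(z/z₀), so V₂/V₁ = ln(z₂/z₀) / ln(z₁/z₀).
ln(266.0/0.91) = 5.6778, ln(15.0/0.91) = 2.8024
V₂ = 13.4 × 5.6778/2.8024 = 13.4 × 2.0261 = 27.1495 m/s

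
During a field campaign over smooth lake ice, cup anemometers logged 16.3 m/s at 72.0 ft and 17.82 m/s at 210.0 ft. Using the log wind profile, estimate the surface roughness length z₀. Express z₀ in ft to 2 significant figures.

Log law: V(z) ∝ ln(z/z₀). With r = V₁/V₂ = 16.3/17.82 = 0.91470,
r · ln(z₂/z₀) = ln(z₁/z₀) ⇒ ln z₀ = (ln z₁ − r·ln z₂)/(1 − r)
ln z₀ = (4.27667 − 0.91470×5.34711) / 0.08530 = -7.2024
z₀ = exp(-7.2024) = 0.0007448 ft

z₀ ≈ 0.00074 ft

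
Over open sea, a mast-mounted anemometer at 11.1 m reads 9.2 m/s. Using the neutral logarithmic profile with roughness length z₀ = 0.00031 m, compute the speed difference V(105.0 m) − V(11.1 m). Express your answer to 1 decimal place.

Log law: V₂ = V₁ · ln(z₂/z₀)/ln(z₁/z₀) = 9.2 × 12.7329/10.4859 = 11.1715 m/s
ΔV = 11.1715 − 9.2 = 1.9715 m/s

2.0 m/s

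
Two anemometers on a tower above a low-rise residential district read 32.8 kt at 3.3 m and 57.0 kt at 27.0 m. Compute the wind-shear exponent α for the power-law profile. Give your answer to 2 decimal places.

Power law: V₂/V₁ = (z₂/z₁)^α ⇒ α = ln(V₂/V₁) / ln(z₂/z₁)
α = ln(57.0/32.8) / ln(27.0/3.3) = ln(1.7378) / ln(8.1818)
  = 0.55262 / 2.10191 = 0.26291

α ≈ 0.26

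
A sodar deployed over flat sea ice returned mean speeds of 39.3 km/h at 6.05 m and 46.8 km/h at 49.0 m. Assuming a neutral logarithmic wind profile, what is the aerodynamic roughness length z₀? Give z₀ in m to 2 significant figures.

Log law: V(z) ∝ ln(z/z₀). With r = V₁/V₂ = 39.3/46.8 = 0.83974,
r · ln(z₂/z₀) = ln(z₁/z₀) ⇒ ln z₀ = (ln z₁ − r·ln z₂)/(1 − r)
ln z₀ = (1.80006 − 0.83974×3.89182) / 0.16026 = -9.1608
z₀ = exp(-9.1608) = 0.0001051 m

z₀ ≈ 0.00011 m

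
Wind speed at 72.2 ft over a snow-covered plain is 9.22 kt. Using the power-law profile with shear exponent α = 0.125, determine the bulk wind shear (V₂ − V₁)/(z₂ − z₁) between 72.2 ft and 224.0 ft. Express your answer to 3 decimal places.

Power law: V₂ = V₁ · (z₂/z₁)^α = 9.22 × (3.1025)^0.125 = 10.6217 kt
ΔV/Δz = (10.6217 − 9.22)/(224.0 − 72.2) = 1.4017/151.8000 = 0.00923 kt/ft

0.009 kt/ft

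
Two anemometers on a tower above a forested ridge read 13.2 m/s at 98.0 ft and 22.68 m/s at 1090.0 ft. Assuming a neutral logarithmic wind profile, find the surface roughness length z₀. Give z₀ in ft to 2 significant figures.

Log law: V(z) ∝ ln(z/z₀). With r = V₁/V₂ = 13.2/22.68 = 0.58201,
r · ln(z₂/z₀) = ln(z₁/z₀) ⇒ ln z₀ = (ln z₁ − r·ln z₂)/(1 − r)
ln z₀ = (4.58497 − 0.58201×6.99393) / 0.41799 = 1.2307
z₀ = exp(1.2307) = 3.424 ft

z₀ ≈ 3.4 ft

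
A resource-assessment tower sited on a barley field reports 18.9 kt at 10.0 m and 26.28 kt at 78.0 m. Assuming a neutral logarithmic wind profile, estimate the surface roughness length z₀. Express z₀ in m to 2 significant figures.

Log law: V(z) ∝ ln(z/z₀). With r = V₁/V₂ = 18.9/26.28 = 0.71918,
r · ln(z₂/z₀) = ln(z₁/z₀) ⇒ ln z₀ = (ln z₁ − r·ln z₂)/(1 − r)
ln z₀ = (2.30259 − 0.71918×4.35671) / 0.28082 = -2.9580
z₀ = exp(-2.9580) = 0.05192 m

z₀ ≈ 0.052 m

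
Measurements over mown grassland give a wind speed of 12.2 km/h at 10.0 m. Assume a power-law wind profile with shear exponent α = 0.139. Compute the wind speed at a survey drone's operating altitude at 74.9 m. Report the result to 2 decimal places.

16.14 km/h

Power-law profile: V₂ = V₁ · (z₂/z₁)^α
V₂ = 12.2 × (74.9/10.0)^0.139 = 12.2 × (7.4900)^0.139
    = 12.2 × 1.3230 = 16.1403 km/h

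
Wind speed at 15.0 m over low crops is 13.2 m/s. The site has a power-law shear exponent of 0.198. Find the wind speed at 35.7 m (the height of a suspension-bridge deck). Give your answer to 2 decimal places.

15.67 m/s

Power-law profile: V₂ = V₁ · (z₂/z₁)^α
V₂ = 13.2 × (35.7/15.0)^0.198 = 13.2 × (2.3800)^0.198
    = 13.2 × 1.1873 = 15.6724 m/s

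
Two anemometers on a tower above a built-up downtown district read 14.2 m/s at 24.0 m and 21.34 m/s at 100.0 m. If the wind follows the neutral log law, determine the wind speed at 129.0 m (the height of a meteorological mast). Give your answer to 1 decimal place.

Log law: V ∝ ln(z/z₀). From the pair, with r = V₁/V₂ = 0.66542,
ln z₀ = (ln z₁ − r·ln z₂)/(1 − r) = (3.1781 − 0.66542×4.6052)/0.33458 = 0.3398 → z₀ = 1.405 m
V₃ = V₁ · ln(z₃/z₀)/ln(z₁/z₀) = 14.2 × 4.5200/2.8382 = 22.6140 m/s

22.6 m/s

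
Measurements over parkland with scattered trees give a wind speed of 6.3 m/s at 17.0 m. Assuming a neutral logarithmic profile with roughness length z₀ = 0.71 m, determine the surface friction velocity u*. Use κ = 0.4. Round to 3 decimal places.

u* ≈ 0.794 m/s

Log law: V(z) = (u*/κ) · ln(z/z₀) ⇒ u* = κ · V / ln(z/z₀)
u* = 0.4 × 6.3 / ln(17.0/0.71) = 0.4 × 6.3 / 3.1757
   = 2.5200 / 3.1757 = 0.7935 m/s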